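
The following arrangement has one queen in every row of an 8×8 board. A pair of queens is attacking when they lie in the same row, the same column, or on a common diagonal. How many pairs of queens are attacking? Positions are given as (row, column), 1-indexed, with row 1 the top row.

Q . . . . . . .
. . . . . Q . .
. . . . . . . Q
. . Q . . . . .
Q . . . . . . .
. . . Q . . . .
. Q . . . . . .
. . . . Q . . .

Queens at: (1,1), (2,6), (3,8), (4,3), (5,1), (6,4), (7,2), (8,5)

1

Same column: (1,1)–(5,1) (column 1).
Total attacking pairs: 1.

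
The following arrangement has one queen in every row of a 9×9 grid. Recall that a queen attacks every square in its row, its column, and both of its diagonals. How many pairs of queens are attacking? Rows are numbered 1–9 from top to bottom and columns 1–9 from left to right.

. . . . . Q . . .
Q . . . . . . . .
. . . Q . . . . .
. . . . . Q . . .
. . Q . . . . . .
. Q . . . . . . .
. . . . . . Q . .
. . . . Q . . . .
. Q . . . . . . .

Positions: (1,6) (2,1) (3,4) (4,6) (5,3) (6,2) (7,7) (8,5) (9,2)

4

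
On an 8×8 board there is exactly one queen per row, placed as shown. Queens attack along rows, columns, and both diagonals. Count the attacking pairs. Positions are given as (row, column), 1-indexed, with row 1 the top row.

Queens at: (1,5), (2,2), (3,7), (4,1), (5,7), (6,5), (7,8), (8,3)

Same column: (1,5)–(6,5) (column 5); (3,7)–(5,7) (column 7).
Same diagonal: (1,5)–(3,7) (|1−3| = |5−7| = 2); (6,5)–(8,3) (|6−8| = |5−3| = 2).
Total attacking pairs: 4.

4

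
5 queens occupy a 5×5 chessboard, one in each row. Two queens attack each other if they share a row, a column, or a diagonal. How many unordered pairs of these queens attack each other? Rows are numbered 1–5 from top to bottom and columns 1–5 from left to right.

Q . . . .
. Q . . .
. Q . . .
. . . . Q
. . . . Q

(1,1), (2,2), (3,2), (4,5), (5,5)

Same column: (2,2)–(3,2) (column 2); (4,5)–(5,5) (column 5).
Same diagonal: (1,1)–(2,2) (|1−2| = |1−2| = 1); (1,1)–(5,5) (|1−5| = |1−5| = 4); (2,2)–(5,5) (|2−5| = |2−5| = 3).
Total attacking pairs: 5.

5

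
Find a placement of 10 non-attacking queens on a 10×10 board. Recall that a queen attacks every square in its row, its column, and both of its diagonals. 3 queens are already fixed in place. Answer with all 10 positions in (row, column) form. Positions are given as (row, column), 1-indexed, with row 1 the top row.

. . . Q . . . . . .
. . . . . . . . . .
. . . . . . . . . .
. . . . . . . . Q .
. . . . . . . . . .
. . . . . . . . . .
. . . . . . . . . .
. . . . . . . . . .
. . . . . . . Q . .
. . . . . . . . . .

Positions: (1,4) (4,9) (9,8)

(1,4) (2,10) (3,1) (4,9) (5,6) (6,3) (7,7) (8,2) (9,8) (10,5)

Row 2: attacked by (1,4)→{3,4,5}; (4,9)→{7,9}; (9,8)→{1,8}. Safe: 2, 6, 10. Place at column 10.
Row 3: attacked by (1,4)→{2,4,6}; (2,10)→{9,10}; (4,9)→{8,9,10}; (9,8)→{2,8}. Safe: 1, 3, 5, 7. Place at column 1.
Row 5: attacked by (1,4)→{4,8}; (2,10)→{7,10}; (3,1)→{1,3}; (4,9)→{8,9,10}; (9,8)→{4,8}. Safe: 2, 5, 6. Place at column 6.
Row 6: attacked by (1,4)→{4,9}; (2,10)→{6,10}; (3,1)→{1,4}; (4,9)→{7,9}; (5,6)→{5,6,7}; (9,8)→{5,8}. Safe: 2, 3. Place at column 3.
Row 7: attacked by (1,4)→{4,10}; (2,10)→{5,10}; (3,1)→{1,5}; (4,9)→{6,9}; (5,6)→{4,6,8}; (6,3)→{2,3,4}; (9,8)→{6,8,10}. Safe: 7. Place at column 7.
Row 8: attacked by (1,4)→{4}; (2,10)→{4,10}; (3,1)→{1,6}; (4,9)→{5,9}; (5,6)→{3,6,9}; (6,3)→{1,3,5}; (7,7)→{6,7,8}; (9,8)→{7,8,9}. Safe: 2. Place at column 2.
Row 10: attacked by (1,4)→{4}; (2,10)→{2,10}; (3,1)→{1,8}; (4,9)→{3,9}; (5,6)→{1,6}; (6,3)→{3,7}; (7,7)→{4,7,10}; (8,2)→{2,4}; (9,8)→{7,8,9}. Safe: 5. Place at column 5.
Columns [4, 10, 1, 9, 6, 3, 7, 2, 8, 5], r−c [-3, -8, 2, -5, -1, 3, 0, 6, 1, 5], r+c [5, 12, 4, 13, 11, 9, 14, 10, 17, 15] are all distinct, so no two queens attack.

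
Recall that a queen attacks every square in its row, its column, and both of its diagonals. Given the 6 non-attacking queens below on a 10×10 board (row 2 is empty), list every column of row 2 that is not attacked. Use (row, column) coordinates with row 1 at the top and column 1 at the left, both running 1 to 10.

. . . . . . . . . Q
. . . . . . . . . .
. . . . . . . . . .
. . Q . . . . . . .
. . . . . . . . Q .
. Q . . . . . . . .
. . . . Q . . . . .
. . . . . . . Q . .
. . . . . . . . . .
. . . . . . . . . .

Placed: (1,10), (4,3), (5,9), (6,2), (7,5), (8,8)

(1,10) attacks row 2 at column 10 and diagonals 9.
(4,3) attacks row 2 at column 3 and diagonals 1, 5.
(5,9) attacks row 2 at column 9 and diagonals 6.
(6,2) attacks row 2 at column 2 and diagonals 6.
(7,5) attacks row 2 at column 5 and diagonals 10.
(8,8) attacks row 2 at column 8 and diagonals 2.
Attacked columns: {1, 2, 3, 5, 6, 8, 9, 10}. Safe: {4, 7}.

columns 4, 7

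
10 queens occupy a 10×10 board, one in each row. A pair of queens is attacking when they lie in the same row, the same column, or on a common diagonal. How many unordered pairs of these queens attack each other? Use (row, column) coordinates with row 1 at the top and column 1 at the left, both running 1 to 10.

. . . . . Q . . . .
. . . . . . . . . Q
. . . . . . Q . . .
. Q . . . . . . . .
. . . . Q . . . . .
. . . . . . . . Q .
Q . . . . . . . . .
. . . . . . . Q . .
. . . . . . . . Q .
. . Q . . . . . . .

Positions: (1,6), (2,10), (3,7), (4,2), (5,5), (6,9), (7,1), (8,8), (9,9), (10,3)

Same column: (6,9)–(9,9) (column 9).
Same diagonal: (3,7)–(5,5) (|3−5| = |7−5| = 2); (5,5)–(8,8) (|5−8| = |5−8| = 3); (5,5)–(9,9) (|5−9| = |5−9| = 4); (8,8)–(9,9) (|8−9| = |8−9| = 1).
Total attacking pairs: 5.

5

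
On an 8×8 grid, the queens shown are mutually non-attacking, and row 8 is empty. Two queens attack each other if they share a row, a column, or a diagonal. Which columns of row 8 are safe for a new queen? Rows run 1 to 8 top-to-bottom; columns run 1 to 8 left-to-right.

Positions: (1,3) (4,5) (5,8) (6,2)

columns 6, 7

(1,3) attacks row 8 at column 3.
(4,5) attacks row 8 at column 5 and diagonals 1.
(5,8) attacks row 8 at column 8 and diagonals 5.
(6,2) attacks row 8 at column 2 and diagonals 4.
Attacked columns: {1, 2, 3, 4, 5, 8}. Safe: {6, 7}.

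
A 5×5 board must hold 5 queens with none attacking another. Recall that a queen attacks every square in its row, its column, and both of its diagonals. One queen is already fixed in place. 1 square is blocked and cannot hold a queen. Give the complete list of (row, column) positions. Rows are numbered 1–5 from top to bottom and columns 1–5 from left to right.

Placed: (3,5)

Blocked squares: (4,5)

Row 1: attacked by (3,5)→{3,5}. Safe: 1, 2, 4. Place at column 4.
Row 2: attacked by (1,4)→{3,4,5}; (3,5)→{4,5}. Safe: 1, 2. Place at column 2.
Row 4: attacked by (1,4)→{1,4}; (2,2)→{2,4}; (3,5)→{4,5}. Blocked: 5. Safe: 3. Place at column 3.
Row 5: attacked by (1,4)→{4}; (2,2)→{2,5}; (3,5)→{3,5}; (4,3)→{2,3,4}. Safe: 1. Place at column 1.
Columns [4, 2, 5, 3, 1], r−c [-3, 0, -2, 1, 4], r+c [5, 4, 8, 7, 6] are all distinct, so no two queens attack.

(1,4) (2,2) (3,5) (4,3) (5,1)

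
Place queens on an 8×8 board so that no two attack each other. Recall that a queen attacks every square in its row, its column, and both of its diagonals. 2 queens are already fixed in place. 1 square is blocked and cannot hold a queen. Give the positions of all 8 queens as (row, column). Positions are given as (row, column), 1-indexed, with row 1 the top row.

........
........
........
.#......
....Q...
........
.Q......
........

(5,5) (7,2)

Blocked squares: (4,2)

(1,3) (2,6) (3,8) (4,1) (5,5) (6,7) (7,2) (8,4)

Row 1: attacked by (5,5)→{1,5}; (7,2)→{2,8}. Safe: 3, 4, 6, 7. Place at column 3.
Row 2: attacked by (1,3)→{2,3,4}; (5,5)→{2,5,8}; (7,2)→{2,7}. Safe: 1, 6. Place at column 6.
Row 3: attacked by (1,3)→{1,3,5}; (2,6)→{5,6,7}; (5,5)→{3,5,7}; (7,2)→{2,6}. Safe: 4, 8. Place at column 8.
Row 4: attacked by (1,3)→{3,6}; (2,6)→{4,6,8}; (3,8)→{7,8}; (5,5)→{4,5,6}; (7,2)→{2,5}. Blocked: 2. Safe: 1. Place at column 1.
Row 6: attacked by (1,3)→{3,8}; (2,6)→{2,6}; (3,8)→{5,8}; (4,1)→{1,3}; (5,5)→{4,5,6}; (7,2)→{1,2,3}. Safe: 7. Place at column 7.
Row 8: attacked by (1,3)→{3}; (2,6)→{6}; (3,8)→{3,8}; (4,1)→{1,5}; (5,5)→{2,5,8}; (6,7)→{5,7}; (7,2)→{1,2,3}. Safe: 4. Place at column 4.
Columns [3, 6, 8, 1, 5, 7, 2, 4], r−c [-2, -4, -5, 3, 0, -1, 5, 4], r+c [4, 8, 11, 5, 10, 13, 9, 12] are all distinct, so no two queens attack.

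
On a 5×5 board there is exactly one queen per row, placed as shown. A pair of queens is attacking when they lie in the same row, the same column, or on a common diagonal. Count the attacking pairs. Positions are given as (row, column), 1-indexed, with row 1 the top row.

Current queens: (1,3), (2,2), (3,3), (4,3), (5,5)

7

Same column: (1,3)–(3,3) (column 3); (1,3)–(4,3) (column 3); (3,3)–(4,3) (column 3).
Same diagonal: (1,3)–(2,2) (|1−2| = |3−2| = 1); (2,2)–(3,3) (|2−3| = |2−3| = 1); (2,2)–(5,5) (|2−5| = |2−5| = 3); (3,3)–(5,5) (|3−5| = |3−5| = 2).
Total attacking pairs: 7.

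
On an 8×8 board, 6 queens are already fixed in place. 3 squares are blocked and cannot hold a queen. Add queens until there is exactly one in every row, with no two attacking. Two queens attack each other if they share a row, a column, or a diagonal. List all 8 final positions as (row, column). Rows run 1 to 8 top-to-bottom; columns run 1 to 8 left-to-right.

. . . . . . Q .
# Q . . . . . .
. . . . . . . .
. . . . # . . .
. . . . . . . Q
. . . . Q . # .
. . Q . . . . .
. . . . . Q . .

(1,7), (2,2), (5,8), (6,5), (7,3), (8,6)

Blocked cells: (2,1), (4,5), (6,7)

(1,7) (2,2) (3,4) (4,1) (5,8) (6,5) (7,3) (8,6)

Row 3: attacked by (1,7)→{5,7}; (2,2)→{1,2,3}; (5,8)→{6,8}; (6,5)→{2,5,8}; (7,3)→{3,7}; (8,6)→{1,6}. Safe: 4. Place at column 4.
Row 4: attacked by (1,7)→{4,7}; (2,2)→{2,4}; (3,4)→{3,4,5}; (5,8)→{7,8}; (6,5)→{3,5,7}; (7,3)→{3,6}; (8,6)→{2,6}. Blocked: 5. Safe: 1. Place at column 1.
Columns [7, 2, 4, 1, 8, 5, 3, 6], r−c [-6, 0, -1, 3, -3, 1, 4, 2], r+c [8, 4, 7, 5, 13, 11, 10, 14] are all distinct, so no two queens attack.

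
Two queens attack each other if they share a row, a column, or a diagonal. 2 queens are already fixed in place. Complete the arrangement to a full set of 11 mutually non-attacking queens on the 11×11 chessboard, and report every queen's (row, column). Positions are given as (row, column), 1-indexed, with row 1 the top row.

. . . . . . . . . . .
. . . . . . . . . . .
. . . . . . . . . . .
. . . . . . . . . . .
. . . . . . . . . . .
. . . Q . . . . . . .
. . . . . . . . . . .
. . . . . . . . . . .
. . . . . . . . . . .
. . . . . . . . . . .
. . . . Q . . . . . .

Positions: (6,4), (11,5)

Row 1: attacked by (6,4)→{4,9}; (11,5)→{5}. Safe: 1, 2, 3, 6, 7, 8, 10, 11. Place at column 11.
Row 2: attacked by (1,11)→{10,11}; (6,4)→{4,8}; (11,5)→{5}. Safe: 1, 2, 3, 6, 7, 9. Place at column 3.
Row 3: attacked by (1,11)→{9,11}; (2,3)→{2,3,4}; (6,4)→{1,4,7}; (11,5)→{5}. Safe: 6, 8, 10. Place at column 6.
Row 4: attacked by (1,11)→{8,11}; (2,3)→{1,3,5}; (3,6)→{5,6,7}; (6,4)→{2,4,6}; (11,5)→{5}. Safe: 9, 10. Place at column 9.
Row 5: attacked by (1,11)→{7,11}; (2,3)→{3,6}; (3,6)→{4,6,8}; (4,9)→{8,9,10}; (6,4)→{3,4,5}; (11,5)→{5,11}. Safe: 1, 2. Place at column 2.
Row 7: attacked by (1,11)→{5,11}; (2,3)→{3,8}; (3,6)→{2,6,10}; (4,9)→{6,9}; (5,2)→{2,4}; (6,4)→{3,4,5}; (11,5)→{1,5,9}. Safe: 7. Place at column 7.
Row 8: attacked by (1,11)→{4,11}; (2,3)→{3,9}; (3,6)→{1,6,11}; (4,9)→{5,9}; (5,2)→{2,5}; (6,4)→{2,4,6}; (7,7)→{6,7,8}; (11,5)→{2,5,8}. Safe: 10. Place at column 10.
Row 9: attacked by (1,11)→{3,11}; (2,3)→{3,10}; (3,6)→{6}; (4,9)→{4,9}; (5,2)→{2,6}; (6,4)→{1,4,7}; (7,7)→{5,7,9}; (8,10)→{9,10,11}; (11,5)→{3,5,7}. Safe: 8. Place at column 8.
Row 10: attacked by (1,11)→{2,11}; (2,3)→{3,11}; (3,6)→{6}; (4,9)→{3,9}; (5,2)→{2,7}; (6,4)→{4,8}; (7,7)→{4,7,10}; (8,10)→{8,10}; (9,8)→{7,8,9}; (11,5)→{4,5,6}. Safe: 1. Place at column 1.
Columns [11, 3, 6, 9, 2, 4, 7, 10, 8, 1, 5], r−c [-10, -1, -3, -5, 3, 2, 0, -2, 1, 9, 6], r+c [12, 5, 9, 13, 7, 10, 14, 18, 17, 11, 16] are all distinct, so no two queens attack.

(1,11) (2,3) (3,6) (4,9) (5,2) (6,4) (7,7) (8,10) (9,8) (10,1) (11,5)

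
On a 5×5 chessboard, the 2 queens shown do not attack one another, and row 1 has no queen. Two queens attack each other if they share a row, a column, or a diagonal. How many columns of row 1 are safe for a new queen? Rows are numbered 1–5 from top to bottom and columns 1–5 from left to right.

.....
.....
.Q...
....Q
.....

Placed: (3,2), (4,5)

2

(3,2) attacks row 1 at column 2 and diagonals 4.
(4,5) attacks row 1 at column 5 and diagonals 2.
Attacked columns: {2, 4, 5}. Safe: {1, 3}.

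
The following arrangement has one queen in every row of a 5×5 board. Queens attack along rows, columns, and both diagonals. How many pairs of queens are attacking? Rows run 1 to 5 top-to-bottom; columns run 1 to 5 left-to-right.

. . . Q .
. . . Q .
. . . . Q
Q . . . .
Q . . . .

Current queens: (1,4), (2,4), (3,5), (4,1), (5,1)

5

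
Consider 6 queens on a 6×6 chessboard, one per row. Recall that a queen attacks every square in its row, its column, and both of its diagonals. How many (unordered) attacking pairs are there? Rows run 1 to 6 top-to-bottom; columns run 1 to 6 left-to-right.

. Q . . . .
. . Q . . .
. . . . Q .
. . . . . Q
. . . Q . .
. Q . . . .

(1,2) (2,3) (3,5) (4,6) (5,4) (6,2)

4

Same column: (1,2)–(6,2) (column 2).
Same diagonal: (1,2)–(2,3) (|1−2| = |2−3| = 1); (3,5)–(4,6) (|3−4| = |5−6| = 1); (3,5)–(6,2) (|3−6| = |5−2| = 3).
Total attacking pairs: 4.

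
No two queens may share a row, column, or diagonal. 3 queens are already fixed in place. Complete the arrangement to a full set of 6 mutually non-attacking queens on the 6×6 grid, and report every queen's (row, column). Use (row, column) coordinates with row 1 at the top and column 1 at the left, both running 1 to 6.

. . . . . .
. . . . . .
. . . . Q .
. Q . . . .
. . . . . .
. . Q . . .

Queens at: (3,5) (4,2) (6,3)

Row 1: attacked by (3,5)→{3,5}; (4,2)→{2,5}; (6,3)→{3}. Safe: 1, 4, 6. Place at column 4.
Row 2: attacked by (1,4)→{3,4,5}; (3,5)→{4,5,6}; (4,2)→{2,4}; (6,3)→{3}. Safe: 1. Place at column 1.
Row 5: attacked by (1,4)→{4}; (2,1)→{1,4}; (3,5)→{3,5}; (4,2)→{1,2,3}; (6,3)→{2,3,4}. Safe: 6. Place at column 6.
Columns [4, 1, 5, 2, 6, 3], r−c [-3, 1, -2, 2, -1, 3], r+c [5, 3, 8, 6, 11, 9] are all distinct, so no two queens attack.

(1,4) (2,1) (3,5) (4,2) (5,6) (6,3)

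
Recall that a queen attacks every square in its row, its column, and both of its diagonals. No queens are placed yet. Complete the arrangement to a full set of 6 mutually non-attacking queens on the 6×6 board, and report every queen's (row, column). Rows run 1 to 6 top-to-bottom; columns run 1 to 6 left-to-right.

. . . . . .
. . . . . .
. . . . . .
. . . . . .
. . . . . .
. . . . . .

Row 1: Safe: 1, 2, 3, 4, 5, 6. Place at column 5.
Row 2: attacked by (1,5)→{4,5,6}. Safe: 1, 2, 3. Place at column 3.
Row 3: attacked by (1,5)→{3,5}; (2,3)→{2,3,4}. Safe: 1, 6. Place at column 1.
Row 4: attacked by (1,5)→{2,5}; (2,3)→{1,3,5}; (3,1)→{1,2}. Safe: 4, 6. Place at column 6.
Row 5: attacked by (1,5)→{1,5}; (2,3)→{3,6}; (3,1)→{1,3}; (4,6)→{5,6}. Safe: 2, 4. Place at column 4.
Row 6: attacked by (1,5)→{5}; (2,3)→{3}; (3,1)→{1,4}; (4,6)→{4,6}; (5,4)→{3,4,5}. Safe: 2. Place at column 2.
Columns [5, 3, 1, 6, 4, 2], r−c [-4, -1, 2, -2, 1, 4], r+c [6, 5, 4, 10, 9, 8] are all distinct, so no two queens attack.

(1,5) (2,3) (3,1) (4,6) (5,4) (6,2)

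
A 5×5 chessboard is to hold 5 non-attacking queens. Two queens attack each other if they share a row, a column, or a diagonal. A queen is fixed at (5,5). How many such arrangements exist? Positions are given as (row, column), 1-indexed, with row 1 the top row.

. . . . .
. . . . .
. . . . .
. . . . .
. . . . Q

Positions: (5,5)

Branch on row 1: col 2 → 1; col 3 → 1; col 4 → 0.
Sum: 1 + 1 + 0 = 2.

2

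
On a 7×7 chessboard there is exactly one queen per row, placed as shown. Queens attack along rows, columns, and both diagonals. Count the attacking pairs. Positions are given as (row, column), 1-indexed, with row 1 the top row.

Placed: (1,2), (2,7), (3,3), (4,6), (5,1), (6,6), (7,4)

3

Same column: (4,6)–(6,6) (column 6).
Same diagonal: (3,3)–(5,1) (|3−5| = |3−1| = 2); (3,3)–(6,6) (|3−6| = |3−6| = 3).
Total attacking pairs: 3.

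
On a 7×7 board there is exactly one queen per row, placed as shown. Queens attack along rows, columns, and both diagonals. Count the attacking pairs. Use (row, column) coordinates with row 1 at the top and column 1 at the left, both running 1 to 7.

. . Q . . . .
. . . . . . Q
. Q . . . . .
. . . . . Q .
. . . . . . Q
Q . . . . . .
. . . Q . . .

4

Same column: (2,7)–(5,7) (column 7).
Same diagonal: (1,3)–(4,6) (|1−4| = |3−6| = 3); (1,3)–(5,7) (|1−5| = |3−7| = 4); (4,6)–(5,7) (|4−5| = |6−7| = 1).
Total attacking pairs: 4.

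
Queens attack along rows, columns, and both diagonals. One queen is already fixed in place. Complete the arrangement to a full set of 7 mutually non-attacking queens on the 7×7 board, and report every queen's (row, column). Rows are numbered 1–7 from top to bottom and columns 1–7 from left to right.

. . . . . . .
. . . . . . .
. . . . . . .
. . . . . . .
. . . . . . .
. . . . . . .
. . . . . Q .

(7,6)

Row 1: attacked by (7,6)→{6}. Safe: 1, 2, 3, 4, 5, 7. Place at column 2.
Row 2: attacked by (1,2)→{1,2,3}; (7,6)→{1,6}. Safe: 4, 5, 7. Place at column 5.
Row 3: attacked by (1,2)→{2,4}; (2,5)→{4,5,6}; (7,6)→{2,6}. Safe: 1, 3, 7. Place at column 7.
Row 4: attacked by (1,2)→{2,5}; (2,5)→{3,5,7}; (3,7)→{6,7}; (7,6)→{3,6}. Safe: 1, 4. Place at column 4.
Row 5: attacked by (1,2)→{2,6}; (2,5)→{2,5}; (3,7)→{5,7}; (4,4)→{3,4,5}; (7,6)→{4,6}. Safe: 1. Place at column 1.
Row 6: attacked by (1,2)→{2,7}; (2,5)→{1,5}; (3,7)→{4,7}; (4,4)→{2,4,6}; (5,1)→{1,2}; (7,6)→{5,6,7}. Safe: 3. Place at column 3.
Columns [2, 5, 7, 4, 1, 3, 6], r−c [-1, -3, -4, 0, 4, 3, 1], r+c [3, 7, 10, 8, 6, 9, 13] are all distinct, so no two queens attack.

(1,2) (2,5) (3,7) (4,4) (5,1) (6,3) (7,6)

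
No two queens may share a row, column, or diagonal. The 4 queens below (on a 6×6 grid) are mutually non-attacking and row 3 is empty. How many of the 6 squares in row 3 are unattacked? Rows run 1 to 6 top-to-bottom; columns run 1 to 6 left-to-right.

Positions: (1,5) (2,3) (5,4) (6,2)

(1,5) attacks row 3 at column 5 and diagonals 3.
(2,3) attacks row 3 at column 3 and diagonals 2, 4.
(5,4) attacks row 3 at column 4 and diagonals 2, 6.
(6,2) attacks row 3 at column 2 and diagonals 5.
Attacked columns: {2, 3, 4, 5, 6}. Safe: {1}.

1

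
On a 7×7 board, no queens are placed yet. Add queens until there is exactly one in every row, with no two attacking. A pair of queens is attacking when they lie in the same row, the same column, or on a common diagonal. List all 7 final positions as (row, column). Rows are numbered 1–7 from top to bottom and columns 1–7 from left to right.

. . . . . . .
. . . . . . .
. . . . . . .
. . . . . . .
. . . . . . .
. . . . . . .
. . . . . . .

Row 1: Safe: 1, 2, 3, 4, 5, 6, 7. Place at column 6.
Row 2: attacked by (1,6)→{5,6,7}. Safe: 1, 2, 3, 4. Place at column 2.
Row 3: attacked by (1,6)→{4,6}; (2,2)→{1,2,3}. Safe: 5, 7. Place at column 5.
Row 4: attacked by (1,6)→{3,6}; (2,2)→{2,4}; (3,5)→{4,5,6}. Safe: 1, 7. Place at column 1.
Row 5: attacked by (1,6)→{2,6}; (2,2)→{2,5}; (3,5)→{3,5,7}; (4,1)→{1,2}. Safe: 4. Place at column 4.
Row 6: attacked by (1,6)→{1,6}; (2,2)→{2,6}; (3,5)→{2,5}; (4,1)→{1,3}; (5,4)→{3,4,5}. Safe: 7. Place at column 7.
Row 7: attacked by (1,6)→{6}; (2,2)→{2,7}; (3,5)→{1,5}; (4,1)→{1,4}; (5,4)→{2,4,6}; (6,7)→{6,7}. Safe: 3. Place at column 3.
Columns [6, 2, 5, 1, 4, 7, 3], r−c [-5, 0, -2, 3, 1, -1, 4], r+c [7, 4, 8, 5, 9, 13, 10] are all distinct, so no two queens attack.

(1,6) (2,2) (3,5) (4,1) (5,4) (6,7) (7,3)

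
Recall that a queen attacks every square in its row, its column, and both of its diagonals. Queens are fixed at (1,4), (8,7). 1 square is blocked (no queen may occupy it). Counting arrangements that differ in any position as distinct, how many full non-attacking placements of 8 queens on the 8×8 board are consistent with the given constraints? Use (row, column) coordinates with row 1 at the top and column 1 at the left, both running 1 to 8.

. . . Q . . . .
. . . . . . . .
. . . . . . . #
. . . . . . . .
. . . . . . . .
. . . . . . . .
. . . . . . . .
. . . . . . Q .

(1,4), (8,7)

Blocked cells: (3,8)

2

Branch on row 2: col 2 → 1; col 6 → 1; col 8 → 0.
Sum: 1 + 1 + 0 = 2.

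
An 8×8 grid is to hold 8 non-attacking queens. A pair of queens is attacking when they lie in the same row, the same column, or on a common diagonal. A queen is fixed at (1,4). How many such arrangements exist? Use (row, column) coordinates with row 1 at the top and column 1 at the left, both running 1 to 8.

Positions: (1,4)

18

Branch on row 2: col 1 → 2; col 2 → 6; col 6 → 3; col 7 → 4; col 8 → 3.
Sum: 2 + 6 + 3 + 4 + 3 = 18.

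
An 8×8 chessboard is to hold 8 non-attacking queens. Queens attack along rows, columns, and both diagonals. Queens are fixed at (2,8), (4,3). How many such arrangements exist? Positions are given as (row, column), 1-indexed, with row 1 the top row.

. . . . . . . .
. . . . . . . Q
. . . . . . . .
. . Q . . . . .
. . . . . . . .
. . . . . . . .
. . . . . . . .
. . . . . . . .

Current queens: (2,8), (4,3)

2

Branch on row 1: col 1 → 0; col 2 → 0; col 4 → 2; col 5 → 0.
Sum: 0 + 0 + 2 + 0 = 2.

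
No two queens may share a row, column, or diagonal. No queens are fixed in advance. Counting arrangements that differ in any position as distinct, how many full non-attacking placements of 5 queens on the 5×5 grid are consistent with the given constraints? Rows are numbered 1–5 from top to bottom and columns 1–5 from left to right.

10

Branch on row 1: col 1 → 2; col 2 → 2; col 3 → 2; col 4 → 2; col 5 → 2.
Sum: 2 + 2 + 2 + 2 + 2 = 10.
(This is the classic 5-queens count.)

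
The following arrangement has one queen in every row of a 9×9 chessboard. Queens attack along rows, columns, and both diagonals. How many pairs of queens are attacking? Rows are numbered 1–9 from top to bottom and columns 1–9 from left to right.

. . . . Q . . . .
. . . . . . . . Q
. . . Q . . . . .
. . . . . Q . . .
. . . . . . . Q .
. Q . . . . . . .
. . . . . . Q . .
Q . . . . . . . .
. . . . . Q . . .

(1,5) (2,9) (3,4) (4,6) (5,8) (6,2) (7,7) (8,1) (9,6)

1

Same column: (4,6)–(9,6) (column 6).
Total attacking pairs: 1.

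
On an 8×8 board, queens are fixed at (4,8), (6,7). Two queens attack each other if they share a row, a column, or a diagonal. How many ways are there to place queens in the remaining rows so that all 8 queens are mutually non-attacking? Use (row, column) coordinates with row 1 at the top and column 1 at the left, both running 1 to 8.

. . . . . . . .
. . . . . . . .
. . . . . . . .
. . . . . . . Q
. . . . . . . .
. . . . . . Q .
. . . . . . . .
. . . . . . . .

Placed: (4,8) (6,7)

Branch on row 1: col 1 → 0; col 3 → 1; col 4 → 1; col 6 → 1.
Sum: 0 + 1 + 1 + 1 = 3.

3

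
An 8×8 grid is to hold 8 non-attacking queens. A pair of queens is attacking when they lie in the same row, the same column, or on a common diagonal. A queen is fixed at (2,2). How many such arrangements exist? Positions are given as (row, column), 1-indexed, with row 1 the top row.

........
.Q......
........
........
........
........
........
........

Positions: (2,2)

Branch on row 1: col 4 → 6; col 5 → 4; col 6 → 2; col 7 → 2; col 8 → 2.
Sum: 6 + 4 + 2 + 2 + 2 = 16.

16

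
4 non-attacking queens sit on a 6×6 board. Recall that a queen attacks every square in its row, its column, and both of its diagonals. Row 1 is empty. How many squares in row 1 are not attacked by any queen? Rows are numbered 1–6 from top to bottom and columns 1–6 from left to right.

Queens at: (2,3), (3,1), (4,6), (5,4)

1

(2,3) attacks row 1 at column 3 and diagonals 2, 4.
(3,1) attacks row 1 at column 1 and diagonals 3.
(4,6) attacks row 1 at column 6 and diagonals 3.
(5,4) attacks row 1 at column 4.
Attacked columns: {1, 2, 3, 4, 6}. Safe: {5}.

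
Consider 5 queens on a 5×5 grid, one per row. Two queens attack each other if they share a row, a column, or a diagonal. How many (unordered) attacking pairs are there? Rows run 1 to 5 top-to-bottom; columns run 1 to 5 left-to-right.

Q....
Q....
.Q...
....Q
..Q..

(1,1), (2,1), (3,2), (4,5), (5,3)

Same column: (1,1)–(2,1) (column 1).
Same diagonal: (2,1)–(3,2) (|2−3| = |1−2| = 1).
Total attacking pairs: 2.

2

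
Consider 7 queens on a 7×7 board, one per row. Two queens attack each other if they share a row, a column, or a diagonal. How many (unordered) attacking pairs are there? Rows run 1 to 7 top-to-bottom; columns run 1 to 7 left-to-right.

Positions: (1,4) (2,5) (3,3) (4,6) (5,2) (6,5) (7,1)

3

Same column: (2,5)–(6,5) (column 5).
Same diagonal: (1,4)–(2,5) (|1−2| = |4−5| = 1); (2,5)–(5,2) (|2−5| = |5−2| = 3).
Total attacking pairs: 3.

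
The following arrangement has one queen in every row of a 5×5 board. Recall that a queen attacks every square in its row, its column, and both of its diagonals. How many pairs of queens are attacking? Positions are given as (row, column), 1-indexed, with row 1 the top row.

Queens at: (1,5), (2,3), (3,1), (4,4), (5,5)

2

Same column: (1,5)–(5,5) (column 5).
Same diagonal: (4,4)–(5,5) (|4−5| = |4−5| = 1).
Total attacking pairs: 2.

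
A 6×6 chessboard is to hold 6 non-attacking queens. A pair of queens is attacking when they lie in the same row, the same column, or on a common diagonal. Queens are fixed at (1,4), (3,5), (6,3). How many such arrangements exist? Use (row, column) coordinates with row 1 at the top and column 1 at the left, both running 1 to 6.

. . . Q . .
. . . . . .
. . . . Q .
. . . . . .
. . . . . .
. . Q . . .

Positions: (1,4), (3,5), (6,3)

Branch on row 2: col 1 → 1; col 2 → 0.
Sum: 1 + 0 = 1.

1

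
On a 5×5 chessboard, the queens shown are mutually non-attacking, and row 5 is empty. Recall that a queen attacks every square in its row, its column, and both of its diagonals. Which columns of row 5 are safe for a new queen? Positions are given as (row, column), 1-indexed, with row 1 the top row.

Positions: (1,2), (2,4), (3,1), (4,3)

columns 5

(1,2) attacks row 5 at column 2.
(2,4) attacks row 5 at column 4 and diagonals 1.
(3,1) attacks row 5 at column 1 and diagonals 3.
(4,3) attacks row 5 at column 3 and diagonals 2, 4.
Attacked columns: {1, 2, 3, 4}. Safe: {5}.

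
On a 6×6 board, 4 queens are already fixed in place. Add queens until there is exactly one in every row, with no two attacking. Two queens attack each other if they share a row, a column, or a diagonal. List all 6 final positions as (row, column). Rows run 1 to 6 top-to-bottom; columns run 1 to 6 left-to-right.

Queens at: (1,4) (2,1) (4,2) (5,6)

(1,4) (2,1) (3,5) (4,2) (5,6) (6,3)

Row 3: attacked by (1,4)→{2,4,6}; (2,1)→{1,2}; (4,2)→{1,2,3}; (5,6)→{4,6}. Safe: 5. Place at column 5.
Row 6: attacked by (1,4)→{4}; (2,1)→{1,5}; (3,5)→{2,5}; (4,2)→{2,4}; (5,6)→{5,6}. Safe: 3. Place at column 3.
Columns [4, 1, 5, 2, 6, 3], r−c [-3, 1, -2, 2, -1, 3], r+c [5, 3, 8, 6, 11, 9] are all distinct, so no two queens attack.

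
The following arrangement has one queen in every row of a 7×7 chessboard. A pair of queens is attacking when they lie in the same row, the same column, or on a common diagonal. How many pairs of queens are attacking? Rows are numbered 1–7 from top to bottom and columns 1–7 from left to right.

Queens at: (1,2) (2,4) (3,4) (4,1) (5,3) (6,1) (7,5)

5

Same column: (2,4)–(3,4) (column 4); (4,1)–(6,1) (column 1).
Same diagonal: (1,2)–(3,4) (|1−3| = |2−4| = 2); (3,4)–(6,1) (|3−6| = |4−1| = 3); (5,3)–(7,5) (|5−7| = |3−5| = 2).
Total attacking pairs: 5.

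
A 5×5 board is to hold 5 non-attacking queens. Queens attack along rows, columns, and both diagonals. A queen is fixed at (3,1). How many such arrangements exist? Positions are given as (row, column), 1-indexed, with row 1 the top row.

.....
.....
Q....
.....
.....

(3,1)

Branch on row 1: col 2 → 1; col 4 → 0; col 5 → 1.
Sum: 1 + 0 + 1 = 2.

2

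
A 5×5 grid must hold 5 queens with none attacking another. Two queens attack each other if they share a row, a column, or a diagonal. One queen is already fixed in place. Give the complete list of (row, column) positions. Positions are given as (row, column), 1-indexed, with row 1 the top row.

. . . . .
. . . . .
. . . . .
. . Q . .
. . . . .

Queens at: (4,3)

Row 1: attacked by (4,3)→{3}. Safe: 1, 2, 4, 5. Place at column 4.
Row 2: attacked by (1,4)→{3,4,5}; (4,3)→{1,3,5}. Safe: 2. Place at column 2.
Row 3: attacked by (1,4)→{2,4}; (2,2)→{1,2,3}; (4,3)→{2,3,4}. Safe: 5. Place at column 5.
Row 5: attacked by (1,4)→{4}; (2,2)→{2,5}; (3,5)→{3,5}; (4,3)→{2,3,4}. Safe: 1. Place at column 1.
Columns [4, 2, 5, 3, 1], r−c [-3, 0, -2, 1, 4], r+c [5, 4, 8, 7, 6] are all distinct, so no two queens attack.

(1,4) (2,2) (3,5) (4,3) (5,1)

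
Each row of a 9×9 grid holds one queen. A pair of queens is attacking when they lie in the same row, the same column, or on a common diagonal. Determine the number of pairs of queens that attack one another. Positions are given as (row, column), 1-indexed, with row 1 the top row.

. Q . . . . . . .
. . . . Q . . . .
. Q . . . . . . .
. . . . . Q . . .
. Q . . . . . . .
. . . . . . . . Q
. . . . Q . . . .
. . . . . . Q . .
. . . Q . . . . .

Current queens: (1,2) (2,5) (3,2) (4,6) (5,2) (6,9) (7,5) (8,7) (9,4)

8

Same column: (1,2)–(3,2) (column 2); (1,2)–(5,2) (column 2); (2,5)–(7,5) (column 5); (3,2)–(5,2) (column 2).
Same diagonal: (2,5)–(5,2) (|2−5| = |5−2| = 3); (2,5)–(6,9) (|2−6| = |5−9| = 4); (3,2)–(8,7) (|3−8| = |2−7| = 5); (6,9)–(8,7) (|6−8| = |9−7| = 2).
Total attacking pairs: 8.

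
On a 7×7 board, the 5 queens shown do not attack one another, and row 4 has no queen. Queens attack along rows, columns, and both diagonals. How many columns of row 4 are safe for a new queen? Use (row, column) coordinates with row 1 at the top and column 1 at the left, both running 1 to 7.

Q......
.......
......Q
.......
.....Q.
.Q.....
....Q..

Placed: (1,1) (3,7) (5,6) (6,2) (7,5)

1

(1,1) attacks row 4 at column 1 and diagonals 4.
(3,7) attacks row 4 at column 7 and diagonals 6.
(5,6) attacks row 4 at column 6 and diagonals 5, 7.
(6,2) attacks row 4 at column 2 and diagonals 4.
(7,5) attacks row 4 at column 5 and diagonals 2.
Attacked columns: {1, 2, 4, 5, 6, 7}. Safe: {3}.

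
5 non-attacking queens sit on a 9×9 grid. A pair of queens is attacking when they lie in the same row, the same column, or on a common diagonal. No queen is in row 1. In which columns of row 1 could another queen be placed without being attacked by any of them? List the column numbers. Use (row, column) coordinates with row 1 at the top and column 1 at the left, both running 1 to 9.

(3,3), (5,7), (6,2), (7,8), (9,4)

columns 6, 9

(3,3) attacks row 1 at column 3 and diagonals 1, 5.
(5,7) attacks row 1 at column 7 and diagonals 3.
(6,2) attacks row 1 at column 2 and diagonals 7.
(7,8) attacks row 1 at column 8 and diagonals 2.
(9,4) attacks row 1 at column 4.
Attacked columns: {1, 2, 3, 4, 5, 7, 8}. Safe: {6, 9}.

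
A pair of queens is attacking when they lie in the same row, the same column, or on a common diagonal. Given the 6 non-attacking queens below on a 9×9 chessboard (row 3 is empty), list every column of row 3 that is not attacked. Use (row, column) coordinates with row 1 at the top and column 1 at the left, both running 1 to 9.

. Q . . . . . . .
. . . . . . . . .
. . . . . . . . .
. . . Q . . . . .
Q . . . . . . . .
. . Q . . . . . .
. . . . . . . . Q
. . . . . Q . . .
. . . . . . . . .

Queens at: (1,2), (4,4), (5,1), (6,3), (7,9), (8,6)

columns 7, 8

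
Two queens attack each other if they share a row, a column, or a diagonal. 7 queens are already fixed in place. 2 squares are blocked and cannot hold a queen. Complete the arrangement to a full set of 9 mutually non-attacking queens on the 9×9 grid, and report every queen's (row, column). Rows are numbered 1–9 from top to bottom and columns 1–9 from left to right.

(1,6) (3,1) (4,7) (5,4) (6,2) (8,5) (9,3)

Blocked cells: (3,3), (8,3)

Row 2: attacked by (1,6)→{5,6,7}; (3,1)→{1,2}; (4,7)→{5,7,9}; (5,4)→{1,4,7}; (6,2)→{2,6}; (8,5)→{5}; (9,3)→{3}. Safe: 8. Place at column 8.
Row 7: attacked by (1,6)→{6}; (2,8)→{3,8}; (3,1)→{1,5}; (4,7)→{4,7}; (5,4)→{2,4,6}; (6,2)→{1,2,3}; (8,5)→{4,5,6}; (9,3)→{1,3,5}. Safe: 9. Place at column 9.
Columns [6, 8, 1, 7, 4, 2, 9, 5, 3], r−c [-5, -6, 2, -3, 1, 4, -2, 3, 6], r+c [7, 10, 4, 11, 9, 8, 16, 13, 12] are all distinct, so no two queens attack.

(1,6) (2,8) (3,1) (4,7) (5,4) (6,2) (7,9) (8,5) (9,3)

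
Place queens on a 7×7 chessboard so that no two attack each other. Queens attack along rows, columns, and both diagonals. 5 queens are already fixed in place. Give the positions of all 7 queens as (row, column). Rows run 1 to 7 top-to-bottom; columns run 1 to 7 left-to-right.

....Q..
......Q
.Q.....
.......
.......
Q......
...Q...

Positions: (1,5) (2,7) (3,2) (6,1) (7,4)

(1,5) (2,7) (3,2) (4,6) (5,3) (6,1) (7,4)

Row 4: attacked by (1,5)→{2,5}; (2,7)→{5,7}; (3,2)→{1,2,3}; (6,1)→{1,3}; (7,4)→{1,4,7}. Safe: 6. Place at column 6.
Row 5: attacked by (1,5)→{1,5}; (2,7)→{4,7}; (3,2)→{2,4}; (4,6)→{5,6,7}; (6,1)→{1,2}; (7,4)→{2,4,6}. Safe: 3. Place at column 3.
Columns [5, 7, 2, 6, 3, 1, 4], r−c [-4, -5, 1, -2, 2, 5, 3], r+c [6, 9, 5, 10, 8, 7, 11] are all distinct, so no two queens attack.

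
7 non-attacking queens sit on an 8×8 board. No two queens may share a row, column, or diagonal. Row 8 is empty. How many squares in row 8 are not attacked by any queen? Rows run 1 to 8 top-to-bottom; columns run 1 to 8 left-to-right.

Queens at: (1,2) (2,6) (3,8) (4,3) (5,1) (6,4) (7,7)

(1,2) attacks row 8 at column 2.
(2,6) attacks row 8 at column 6.
(3,8) attacks row 8 at column 8 and diagonals 3.
(4,3) attacks row 8 at column 3 and diagonals 7.
(5,1) attacks row 8 at column 1 and diagonals 4.
(6,4) attacks row 8 at column 4 and diagonals 2, 6.
(7,7) attacks row 8 at column 7 and diagonals 6, 8.
Attacked columns: {1, 2, 3, 4, 6, 7, 8}. Safe: {5}.

1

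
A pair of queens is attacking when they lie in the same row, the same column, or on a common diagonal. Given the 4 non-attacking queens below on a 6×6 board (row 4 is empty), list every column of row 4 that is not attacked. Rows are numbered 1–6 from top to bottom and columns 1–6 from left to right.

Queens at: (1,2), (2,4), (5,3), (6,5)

columns 1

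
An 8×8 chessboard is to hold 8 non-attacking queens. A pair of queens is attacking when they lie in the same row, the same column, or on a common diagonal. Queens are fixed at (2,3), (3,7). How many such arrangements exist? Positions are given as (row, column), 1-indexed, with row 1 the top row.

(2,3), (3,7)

Branch on row 1: col 1 → 0; col 6 → 3; col 8 → 0.
Sum: 0 + 3 + 0 = 3.

3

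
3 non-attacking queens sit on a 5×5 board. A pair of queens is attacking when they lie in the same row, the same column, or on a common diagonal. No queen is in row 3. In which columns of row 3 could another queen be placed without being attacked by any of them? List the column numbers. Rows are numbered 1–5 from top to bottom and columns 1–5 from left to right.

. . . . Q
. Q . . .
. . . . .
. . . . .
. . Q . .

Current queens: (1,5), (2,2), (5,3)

columns 4

(1,5) attacks row 3 at column 5 and diagonals 3.
(2,2) attacks row 3 at column 2 and diagonals 1, 3.
(5,3) attacks row 3 at column 3 and diagonals 1, 5.
Attacked columns: {1, 2, 3, 5}. Safe: {4}.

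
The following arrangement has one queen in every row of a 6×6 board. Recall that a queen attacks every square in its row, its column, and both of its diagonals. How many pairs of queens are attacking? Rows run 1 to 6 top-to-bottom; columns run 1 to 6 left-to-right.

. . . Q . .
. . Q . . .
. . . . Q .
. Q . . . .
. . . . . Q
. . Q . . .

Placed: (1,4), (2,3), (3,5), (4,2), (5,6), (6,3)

Same column: (2,3)–(6,3) (column 3).
Same diagonal: (1,4)–(2,3) (|1−2| = |4−3| = 1); (2,3)–(5,6) (|2−5| = |3−6| = 3).
Total attacking pairs: 3.

3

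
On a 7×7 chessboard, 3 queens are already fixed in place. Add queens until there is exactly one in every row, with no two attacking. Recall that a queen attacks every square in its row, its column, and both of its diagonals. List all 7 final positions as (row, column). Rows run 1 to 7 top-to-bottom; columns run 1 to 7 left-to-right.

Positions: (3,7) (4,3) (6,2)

Row 1: attacked by (3,7)→{5,7}; (4,3)→{3,6}; (6,2)→{2,7}. Safe: 1, 4. Place at column 1.
Row 2: attacked by (1,1)→{1,2}; (3,7)→{6,7}; (4,3)→{1,3,5}; (6,2)→{2,6}. Safe: 4. Place at column 4.
Row 5: attacked by (1,1)→{1,5}; (2,4)→{1,4,7}; (3,7)→{5,7}; (4,3)→{2,3,4}; (6,2)→{1,2,3}. Safe: 6. Place at column 6.
Row 7: attacked by (1,1)→{1,7}; (2,4)→{4}; (3,7)→{3,7}; (4,3)→{3,6}; (5,6)→{4,6}; (6,2)→{1,2,3}. Safe: 5. Place at column 5.
Columns [1, 4, 7, 3, 6, 2, 5], r−c [0, -2, -4, 1, -1, 4, 2], r+c [2, 6, 10, 7, 11, 8, 12] are all distinct, so no two queens attack.

(1,1) (2,4) (3,7) (4,3) (5,6) (6,2) (7,5)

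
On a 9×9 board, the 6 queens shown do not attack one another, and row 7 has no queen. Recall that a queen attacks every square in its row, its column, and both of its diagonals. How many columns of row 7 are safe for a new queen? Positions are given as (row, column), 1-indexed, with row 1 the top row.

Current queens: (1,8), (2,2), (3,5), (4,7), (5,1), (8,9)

1

(1,8) attacks row 7 at column 8 and diagonals 2.
(2,2) attacks row 7 at column 2 and diagonals 7.
(3,5) attacks row 7 at column 5 and diagonals 1, 9.
(4,7) attacks row 7 at column 7 and diagonals 4.
(5,1) attacks row 7 at column 1 and diagonals 3.
(8,9) attacks row 7 at column 9 and diagonals 8.
Attacked columns: {1, 2, 3, 4, 5, 7, 8, 9}. Safe: {6}.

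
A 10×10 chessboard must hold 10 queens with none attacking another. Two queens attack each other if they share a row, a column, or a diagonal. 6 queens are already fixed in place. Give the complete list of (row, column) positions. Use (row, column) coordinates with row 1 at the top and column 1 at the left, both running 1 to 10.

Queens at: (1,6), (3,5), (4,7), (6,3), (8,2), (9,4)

Row 2: attacked by (1,6)→{5,6,7}; (3,5)→{4,5,6}; (4,7)→{5,7,9}; (6,3)→{3,7}; (8,2)→{2,8}; (9,4)→{4}. Safe: 1, 10. Place at column 10.
Row 5: attacked by (1,6)→{2,6,10}; (2,10)→{7,10}; (3,5)→{3,5,7}; (4,7)→{6,7,8}; (6,3)→{2,3,4}; (8,2)→{2,5}; (9,4)→{4,8}. Safe: 1, 9. Place at column 1.
Row 7: attacked by (1,6)→{6}; (2,10)→{5,10}; (3,5)→{1,5,9}; (4,7)→{4,7,10}; (5,1)→{1,3}; (6,3)→{2,3,4}; (8,2)→{1,2,3}; (9,4)→{2,4,6}. Safe: 8. Place at column 8.
Row 10: attacked by (1,6)→{6}; (2,10)→{2,10}; (3,5)→{5}; (4,7)→{1,7}; (5,1)→{1,6}; (6,3)→{3,7}; (7,8)→{5,8}; (8,2)→{2,4}; (9,4)→{3,4,5}. Safe: 9. Place at column 9.
Columns [6, 10, 5, 7, 1, 3, 8, 2, 4, 9], r−c [-5, -8, -2, -3, 4, 3, -1, 6, 5, 1], r+c [7, 12, 8, 11, 6, 9, 15, 10, 13, 19] are all distinct, so no two queens attack.

(1,6) (2,10) (3,5) (4,7) (5,1) (6,3) (7,8) (8,2) (9,4) (10,9)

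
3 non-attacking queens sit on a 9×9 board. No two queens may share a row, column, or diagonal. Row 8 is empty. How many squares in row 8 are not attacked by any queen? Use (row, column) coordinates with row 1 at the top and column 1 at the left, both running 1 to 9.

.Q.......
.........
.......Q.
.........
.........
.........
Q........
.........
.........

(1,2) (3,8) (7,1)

4

(1,2) attacks row 8 at column 2 and diagonals 9.
(3,8) attacks row 8 at column 8 and diagonals 3.
(7,1) attacks row 8 at column 1 and diagonals 2.
Attacked columns: {1, 2, 3, 8, 9}. Safe: {4, 5, 6, 7}.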